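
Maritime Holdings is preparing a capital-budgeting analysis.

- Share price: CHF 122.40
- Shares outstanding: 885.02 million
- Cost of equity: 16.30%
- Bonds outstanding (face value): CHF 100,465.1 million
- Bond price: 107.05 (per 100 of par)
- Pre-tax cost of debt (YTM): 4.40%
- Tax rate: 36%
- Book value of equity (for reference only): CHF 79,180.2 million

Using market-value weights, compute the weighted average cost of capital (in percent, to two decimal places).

Market value of equity E = 122.4 × 885.02m = 108326.448m. Market value of debt D = 100465.1m × 107.05/100 = 107547.88955m.
Total capital V = 108326.448 + 107547.88955 = 215874.33755.
Equity: weight = 108326.448/215874.33755 = 0.5018; cost = 16.3%.
Bonds outstanding: weight = 107547.88955/215874.33755 = 0.4982; after-tax cost = 4.4% × (1 − 36%) = 2.8160%.
WACC = 0.5018 × 16.3000% + 0.4982 × 2.8160% = 9.5823%.

9.58%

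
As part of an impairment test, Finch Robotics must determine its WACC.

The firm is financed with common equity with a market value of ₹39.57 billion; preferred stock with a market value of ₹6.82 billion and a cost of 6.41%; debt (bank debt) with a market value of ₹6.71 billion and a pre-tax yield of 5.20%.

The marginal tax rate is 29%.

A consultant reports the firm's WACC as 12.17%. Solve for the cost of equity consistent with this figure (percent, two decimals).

Total capital V = 39.57 + 6.82 + 6.71 = 53.1.
Equity weight = 39.57/53.1 = 0.7452.
Preferred weight = 6.82/53.1 = 0.1284.
Bank debt weight = 6.71/53.1 = 0.1264.
Debt contribution = 0.1264 × 5.2% × (1 − 29%) = 0.4665%.
Preferred contribution = 0.1284 × 6.41% = 0.8233%.
Required equity contribution = 12.17% − 1.2898% = 10.8802%.
Re = 10.8802% / 0.7452 = 14.6004%.

14.60%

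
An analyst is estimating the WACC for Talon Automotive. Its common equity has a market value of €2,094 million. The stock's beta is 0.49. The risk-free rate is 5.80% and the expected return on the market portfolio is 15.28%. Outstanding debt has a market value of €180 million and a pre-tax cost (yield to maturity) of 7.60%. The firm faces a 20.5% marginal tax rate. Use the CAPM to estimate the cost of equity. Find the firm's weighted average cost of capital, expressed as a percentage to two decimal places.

Market risk premium = 15.28% − 5.8% = 9.48%.
Cost of equity via CAPM: Re = 5.8% + 0.49 × 9.48% = 10.4452%.
Total capital V = 2094 + 180 = 2274.
Equity: weight = 2094/2274 = 0.9208; cost = 10.4452%.
Debt: weight = 180/2274 = 0.0792; after-tax cost = 7.6% × (1 − 20.5%) = 6.0420%.
WACC = 0.9208 × 10.4452% + 0.0792 × 6.0420% = 10.0967%.

10.10%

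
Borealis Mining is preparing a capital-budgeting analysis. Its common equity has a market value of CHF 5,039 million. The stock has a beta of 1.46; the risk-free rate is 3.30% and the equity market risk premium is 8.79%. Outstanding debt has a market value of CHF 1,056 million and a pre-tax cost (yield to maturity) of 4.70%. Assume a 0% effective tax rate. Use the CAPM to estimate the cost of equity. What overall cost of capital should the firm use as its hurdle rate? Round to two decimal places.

Cost of equity via CAPM: Re = 3.3% + 1.46 × 8.79% = 16.1334%.
Total capital V = 5039 + 1056 = 6095.
Equity: weight = 5039/6095 = 0.8267; cost = 16.1334%.
Debt: weight = 1056/6095 = 0.1733; after-tax cost = 4.7% × (1 − 0%) = 4.7000%.
WACC = 0.8267 × 16.1334% + 0.1733 × 4.7000% = 14.1525%.

14.15%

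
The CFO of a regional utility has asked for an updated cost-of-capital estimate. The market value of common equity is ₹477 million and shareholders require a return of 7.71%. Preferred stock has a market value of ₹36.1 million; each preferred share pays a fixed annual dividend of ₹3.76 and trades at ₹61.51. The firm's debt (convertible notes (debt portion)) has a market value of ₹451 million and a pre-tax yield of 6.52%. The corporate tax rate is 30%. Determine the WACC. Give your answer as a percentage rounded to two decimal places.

Cost of preferred: Rp = 3.76 / 61.51 = 6.1128%.
Total capital V = 477 + 36.1 + 451 = 964.1.
Equity: weight = 477/964.1 = 0.4948; cost = 7.71%.
Preferred: weight = 36.1/964.1 = 0.0374; cost = 6.1128%.
Convertible notes (debt portion): weight = 451/964.1 = 0.4678; after-tax cost = 6.52% × (1 − 30%) = 4.5640%.
WACC = 0.4948 × 7.7100% + 0.0374 × 6.1128% + 0.4678 × 4.5640% = 6.1785%.

6.18%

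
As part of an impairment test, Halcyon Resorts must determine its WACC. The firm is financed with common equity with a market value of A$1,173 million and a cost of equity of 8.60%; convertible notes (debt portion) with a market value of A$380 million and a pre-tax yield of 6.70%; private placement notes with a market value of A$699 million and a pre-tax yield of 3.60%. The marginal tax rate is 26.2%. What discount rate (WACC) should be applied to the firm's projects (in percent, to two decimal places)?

6.14%

Total capital V = 1173 + 380 + 699 = 2252.
Equity: weight = 1173/2252 = 0.5209; cost = 8.6%.
Convertible notes (debt portion): weight = 380/2252 = 0.1687; after-tax cost = 6.7% × (1 − 26.2%) = 4.9446%.
Private placement notes: weight = 699/2252 = 0.3104; after-tax cost = 3.6% × (1 − 26.2%) = 2.6568%.
WACC = 0.5209 × 8.6000% + 0.1687 × 4.9446% + 0.3104 × 2.6568% = 6.1385%.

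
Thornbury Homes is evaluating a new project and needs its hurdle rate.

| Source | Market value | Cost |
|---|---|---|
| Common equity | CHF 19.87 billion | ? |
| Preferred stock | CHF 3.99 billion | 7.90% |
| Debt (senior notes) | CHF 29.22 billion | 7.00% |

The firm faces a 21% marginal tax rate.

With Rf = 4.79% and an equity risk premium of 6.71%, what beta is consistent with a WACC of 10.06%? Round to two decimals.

Total capital V = 19.87 + 3.99 + 29.22 = 53.08.
Equity weight = 19.87/53.08 = 0.3743.
Preferred weight = 3.99/53.08 = 0.0752.
Senior notes weight = 29.22/53.08 = 0.5505.
Debt contribution = 0.5505 × 7% × (1 − 21%) = 3.0442%.
Preferred contribution = 0.0752 × 7.9% = 0.5938%.
Required equity contribution = 10.06% − 3.6380% = 6.4220%  ⇒  Re = 17.1554%.
CAPM: 17.1554% = 4.79% + β × 6.71%  ⇒  β = 1.8428.

1.84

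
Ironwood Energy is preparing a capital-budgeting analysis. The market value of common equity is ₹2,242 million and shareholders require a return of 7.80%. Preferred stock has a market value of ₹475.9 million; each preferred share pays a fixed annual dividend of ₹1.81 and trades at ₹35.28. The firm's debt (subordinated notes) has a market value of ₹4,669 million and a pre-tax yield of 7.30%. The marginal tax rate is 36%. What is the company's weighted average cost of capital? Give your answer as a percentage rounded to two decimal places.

5.65%

Cost of preferred: Rp = 1.81 / 35.28 = 5.1304%.
Total capital V = 2242 + 475.9 + 4669 = 7386.9.
Equity: weight = 2242/7386.9 = 0.3035; cost = 7.8%.
Preferred: weight = 475.9/7386.9 = 0.0644; cost = 5.1304%.
Subordinated notes: weight = 4669/7386.9 = 0.6321; after-tax cost = 7.3% × (1 − 36%) = 4.6720%.
WACC = 0.3035 × 7.8000% + 0.0644 × 5.1304% + 0.6321 × 4.6720% = 5.6509%.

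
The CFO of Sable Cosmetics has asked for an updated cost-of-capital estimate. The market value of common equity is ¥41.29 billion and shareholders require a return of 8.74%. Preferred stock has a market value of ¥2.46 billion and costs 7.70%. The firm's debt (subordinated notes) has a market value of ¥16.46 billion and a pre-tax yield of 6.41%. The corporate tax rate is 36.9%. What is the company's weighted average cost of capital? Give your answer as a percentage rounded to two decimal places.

7.41%

Total capital V = 41.29 + 2.46 + 16.46 = 60.21.
Equity: weight = 41.29/60.21 = 0.6858; cost = 8.74%.
Preferred: weight = 2.46/60.21 = 0.0409; cost = 7.7%.
Subordinated notes: weight = 16.46/60.21 = 0.2734; after-tax cost = 6.41% × (1 − 36.9%) = 4.0447%.
WACC = 0.6858 × 8.7400% + 0.0409 × 7.7000% + 0.2734 × 4.0447% = 7.4139%.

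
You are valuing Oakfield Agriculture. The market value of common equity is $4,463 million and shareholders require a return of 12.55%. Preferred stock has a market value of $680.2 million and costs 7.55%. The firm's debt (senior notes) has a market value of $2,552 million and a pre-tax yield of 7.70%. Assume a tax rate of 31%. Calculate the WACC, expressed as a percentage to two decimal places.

Total capital V = 4463 + 680.2 + 2552 = 7695.2.
Equity: weight = 4463/7695.2 = 0.5800; cost = 12.55%.
Preferred: weight = 680.2/7695.2 = 0.0884; cost = 7.55%.
Senior notes: weight = 2552/7695.2 = 0.3316; after-tax cost = 7.7% × (1 − 31%) = 5.3130%.
WACC = 0.5800 × 12.5500% + 0.0884 × 7.5500% + 0.3316 × 5.3130% = 9.7080%.

9.71%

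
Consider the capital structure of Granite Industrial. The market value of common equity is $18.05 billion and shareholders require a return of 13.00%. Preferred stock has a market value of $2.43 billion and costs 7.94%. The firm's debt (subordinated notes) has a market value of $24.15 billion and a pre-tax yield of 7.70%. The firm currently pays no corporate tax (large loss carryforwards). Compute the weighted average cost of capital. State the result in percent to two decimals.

Total capital V = 18.05 + 2.43 + 24.15 = 44.63.
Equity: weight = 18.05/44.63 = 0.4044; cost = 13%.
Preferred: weight = 2.43/44.63 = 0.0544; cost = 7.94%.
Subordinated notes: weight = 24.15/44.63 = 0.5411; after-tax cost = 7.7% × (1 − 0%) = 7.7000%.
WACC = 0.4044 × 13.0000% + 0.0544 × 7.9400% + 0.5411 × 7.7000% = 9.8566%.

9.86%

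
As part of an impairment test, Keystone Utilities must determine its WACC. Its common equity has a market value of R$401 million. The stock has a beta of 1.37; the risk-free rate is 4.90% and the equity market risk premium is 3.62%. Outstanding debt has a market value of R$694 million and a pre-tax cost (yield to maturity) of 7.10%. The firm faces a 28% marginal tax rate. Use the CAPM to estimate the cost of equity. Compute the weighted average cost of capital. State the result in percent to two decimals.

Cost of equity via CAPM: Re = 4.9% + 1.37 × 3.62% = 9.8594%.
Total capital V = 401 + 694 = 1095.
Equity: weight = 401/1095 = 0.3662; cost = 9.8594%.
Debt: weight = 694/1095 = 0.6338; after-tax cost = 7.1% × (1 − 28%) = 5.1120%.
WACC = 0.3662 × 9.8594% + 0.6338 × 5.1120% = 6.8505%.

6.85%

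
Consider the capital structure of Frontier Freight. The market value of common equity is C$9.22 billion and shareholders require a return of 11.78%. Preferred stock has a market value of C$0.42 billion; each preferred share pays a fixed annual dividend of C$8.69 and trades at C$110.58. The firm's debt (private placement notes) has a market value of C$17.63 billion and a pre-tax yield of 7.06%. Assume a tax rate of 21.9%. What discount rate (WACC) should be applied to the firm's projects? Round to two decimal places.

Cost of preferred: Rp = 8.69 / 110.58 = 7.8586%.
Total capital V = 9.22 + 0.42 + 17.63 = 27.27.
Equity: weight = 9.22/27.27 = 0.3381; cost = 11.78%.
Preferred: weight = 0.42/27.27 = 0.0154; cost = 7.8586%.
Private placement notes: weight = 17.63/27.27 = 0.6465; after-tax cost = 7.06% × (1 − 21.9%) = 5.5139%.
WACC = 0.3381 × 11.7800% + 0.0154 × 7.8586% + 0.6465 × 5.5139% = 7.6686%.

7.67%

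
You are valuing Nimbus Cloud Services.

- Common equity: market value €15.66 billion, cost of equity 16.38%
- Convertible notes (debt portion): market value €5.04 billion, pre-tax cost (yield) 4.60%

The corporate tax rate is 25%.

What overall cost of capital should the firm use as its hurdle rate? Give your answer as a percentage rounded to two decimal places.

13.23%

Total capital V = 15.66 + 5.04 = 20.7.
Equity: weight = 15.66/20.7 = 0.7565; cost = 16.38%.
Convertible notes (debt portion): weight = 5.04/20.7 = 0.2435; after-tax cost = 4.6% × (1 − 25%) = 3.4500%.
WACC = 0.7565 × 16.3800% + 0.2435 × 3.4500% = 13.2318%.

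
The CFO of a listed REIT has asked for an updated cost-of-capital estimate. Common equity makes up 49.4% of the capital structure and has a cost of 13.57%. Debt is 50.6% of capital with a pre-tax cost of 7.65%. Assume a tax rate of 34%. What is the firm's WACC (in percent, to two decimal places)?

After-tax cost of debt = 7.65% × (1 − 34%) = 5.0490%.
WACC = 0.494 × 13.5700% + 0.506 × 5.0490% = 9.2584%.

9.26%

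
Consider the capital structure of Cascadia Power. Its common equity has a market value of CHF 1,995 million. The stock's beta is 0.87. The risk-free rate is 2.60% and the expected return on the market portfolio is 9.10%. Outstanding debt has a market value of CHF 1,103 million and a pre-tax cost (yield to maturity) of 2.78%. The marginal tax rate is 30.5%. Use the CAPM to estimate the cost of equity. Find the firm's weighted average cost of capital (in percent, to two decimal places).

6.00%

Market risk premium = 9.1% − 2.6% = 6.5%.
Cost of equity via CAPM: Re = 2.6% + 0.87 × 6.5% = 8.2550%.
Total capital V = 1995 + 1103 = 3098.
Equity: weight = 1995/3098 = 0.6440; cost = 8.255%.
Debt: weight = 1103/3098 = 0.3560; after-tax cost = 2.78% × (1 − 30.5%) = 1.9321%.
WACC = 0.6440 × 8.2550% + 0.3560 × 1.9321% = 6.0038%.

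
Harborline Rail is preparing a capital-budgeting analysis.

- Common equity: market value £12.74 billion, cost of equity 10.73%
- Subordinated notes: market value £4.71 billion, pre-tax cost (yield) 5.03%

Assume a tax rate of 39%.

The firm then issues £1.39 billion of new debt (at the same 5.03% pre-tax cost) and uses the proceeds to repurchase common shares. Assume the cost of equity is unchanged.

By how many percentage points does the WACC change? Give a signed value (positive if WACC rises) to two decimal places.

-0.61 pp

Current WACC:
Total capital V = 12.74 + 4.71 = 17.45.
Equity: weight = 12.74/17.45 = 0.7301; cost = 10.73%.
Subordinated notes: weight = 4.71/17.45 = 0.2699; after-tax cost = 5.03% × (1 − 39%) = 3.0683%.
WACC = 0.7301 × 10.7300% + 0.2699 × 3.0683% = 8.6620%.
After the change:
Total capital V = 11.35 + 6.1 = 17.45.
Equity: weight = 11.35/17.45 = 0.6504; cost = 10.73%.
Subordinated notes: weight = 6.1/17.45 = 0.3496; after-tax cost = 5.03% × (1 − 39%) = 3.0683%.
WACC = 0.6504 × 10.7300% + 0.3496 × 3.0683% = 8.0517%.
Change in WACC = 8.0517% − 8.6620% = -0.6103 pp.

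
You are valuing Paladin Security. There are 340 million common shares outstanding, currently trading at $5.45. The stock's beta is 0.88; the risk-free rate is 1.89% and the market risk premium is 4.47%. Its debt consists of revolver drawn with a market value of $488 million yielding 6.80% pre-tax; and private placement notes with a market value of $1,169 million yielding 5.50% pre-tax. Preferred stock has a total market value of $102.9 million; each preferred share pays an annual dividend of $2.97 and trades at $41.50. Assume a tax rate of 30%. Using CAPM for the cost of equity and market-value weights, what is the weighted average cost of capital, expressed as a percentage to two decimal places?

Cost of equity via CAPM: Re = 1.89% + 0.88 × 4.47% = 5.8236%.
Cost of preferred: Rp = 2.97 / 41.5 = 7.1566%.
Market value of equity E = 5.45 × 340m = 1853m.
Total capital V = 1853 + 102.9 + 488 + 1169 = 3612.9.
Equity: weight = 1853/3612.9 = 0.5129; cost = 5.8236%.
Preferred: weight = 102.9/3612.9 = 0.0285; cost = 7.1566%.
Revolver drawn: weight = 488/3612.9 = 0.1351; after-tax cost = 6.8% × (1 − 30%) = 4.7600%.
Private placement notes: weight = 1169/3612.9 = 0.3236; after-tax cost = 5.5% × (1 − 30%) = 3.8500%.
WACC = 0.5129 × 5.8236% + 0.0285 × 7.1566% + 0.1351 × 4.7600% + 0.3236 × 3.8500% = 5.0793%.

5.08%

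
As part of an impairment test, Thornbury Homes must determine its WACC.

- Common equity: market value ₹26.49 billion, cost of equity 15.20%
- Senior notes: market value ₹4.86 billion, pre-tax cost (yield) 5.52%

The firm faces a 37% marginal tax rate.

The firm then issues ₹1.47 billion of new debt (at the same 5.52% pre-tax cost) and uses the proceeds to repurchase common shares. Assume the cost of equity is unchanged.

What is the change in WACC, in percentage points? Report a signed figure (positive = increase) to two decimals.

-0.55 pp

Current WACC:
Total capital V = 26.49 + 4.86 = 31.35.
Equity: weight = 26.49/31.35 = 0.8450; cost = 15.2%.
Senior notes: weight = 4.86/31.35 = 0.1550; after-tax cost = 5.52% × (1 − 37%) = 3.4776%.
WACC = 0.8450 × 15.2000% + 0.1550 × 3.4776% = 13.3827%.
After the change:
Total capital V = 25.02 + 6.33 = 31.35.
Equity: weight = 25.02/31.35 = 0.7981; cost = 15.2%.
Senior notes: weight = 6.33/31.35 = 0.2019; after-tax cost = 5.52% × (1 − 37%) = 3.4776%.
WACC = 0.7981 × 15.2000% + 0.2019 × 3.4776% = 12.8331%.
Change in WACC = 12.8331% − 13.3827% = -0.5497 pp.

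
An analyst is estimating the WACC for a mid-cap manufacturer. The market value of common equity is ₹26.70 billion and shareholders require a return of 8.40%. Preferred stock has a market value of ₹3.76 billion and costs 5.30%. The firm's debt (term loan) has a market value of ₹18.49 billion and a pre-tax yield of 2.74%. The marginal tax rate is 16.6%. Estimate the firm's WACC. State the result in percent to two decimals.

5.85%

Total capital V = 26.7 + 3.76 + 18.49 = 48.95.
Equity: weight = 26.7/48.95 = 0.5455; cost = 8.4%.
Preferred: weight = 3.76/48.95 = 0.0768; cost = 5.3%.
Term loan: weight = 18.49/48.95 = 0.3777; after-tax cost = 2.74% × (1 − 16.6%) = 2.2852%.
WACC = 0.5455 × 8.4000% + 0.0768 × 5.3000% + 0.3777 × 2.2852% = 5.8521%.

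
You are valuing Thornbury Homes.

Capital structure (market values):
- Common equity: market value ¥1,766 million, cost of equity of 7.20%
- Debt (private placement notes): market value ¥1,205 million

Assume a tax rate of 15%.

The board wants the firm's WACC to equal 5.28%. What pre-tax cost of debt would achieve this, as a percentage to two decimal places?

2.90%

Total capital V = 1766 + 1205 = 2971.
Equity weight = 1766/2971 = 0.5944.
Private placement notes weight = 1205/2971 = 0.4056.
Equity contribution = 0.5944 × 7.2% = 4.2798%.
Remaining for debt = 5.28% − 4.2798% = 1.0002%.
Rd × (1 − 15%) × 0.4056 = 1.0002%  ⇒  Rd = 2.9013%.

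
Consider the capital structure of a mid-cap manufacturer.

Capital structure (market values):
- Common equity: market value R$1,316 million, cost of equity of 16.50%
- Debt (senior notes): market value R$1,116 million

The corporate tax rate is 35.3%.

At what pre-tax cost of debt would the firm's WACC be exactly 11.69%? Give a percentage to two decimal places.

9.30%

Total capital V = 1316 + 1116 = 2432.
Equity weight = 1316/2432 = 0.5411.
Senior notes weight = 1116/2432 = 0.4589.
Equity contribution = 0.5411 × 16.5% = 8.9285%.
Remaining for debt = 11.69% − 8.9285% = 2.7615%.
Rd × (1 − 35.3%) × 0.4589 = 2.7615%  ⇒  Rd = 9.3014%.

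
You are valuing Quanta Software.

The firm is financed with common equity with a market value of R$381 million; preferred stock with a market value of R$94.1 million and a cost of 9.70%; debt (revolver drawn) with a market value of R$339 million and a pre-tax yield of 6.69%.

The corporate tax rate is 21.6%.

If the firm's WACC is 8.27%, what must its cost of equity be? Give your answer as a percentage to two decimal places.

Total capital V = 381 + 94.1 + 339 = 814.1.
Equity weight = 381/814.1 = 0.4680.
Preferred weight = 94.1/814.1 = 0.1156.
Revolver drawn weight = 339/814.1 = 0.4164.
Debt contribution = 0.4164 × 6.69% × (1 − 21.6%) = 2.1841%.
Preferred contribution = 0.1156 × 9.7% = 1.1212%.
Required equity contribution = 8.27% − 3.3053% = 4.9647%.
Re = 4.9647% / 0.4680 = 10.6084%.

10.61%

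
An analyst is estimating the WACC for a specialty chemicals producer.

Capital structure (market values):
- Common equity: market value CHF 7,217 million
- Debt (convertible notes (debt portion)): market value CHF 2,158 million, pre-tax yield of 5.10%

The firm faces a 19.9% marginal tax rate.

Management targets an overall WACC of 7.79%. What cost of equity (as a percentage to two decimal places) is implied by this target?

Total capital V = 7217 + 2158 = 9375.
Equity weight = 7217/9375 = 0.7698.
Convertible notes (debt portion) weight = 2158/9375 = 0.2302.
Debt contribution = 0.2302 × 5.1% × (1 − 19.9%) = 0.9403%.
Required equity contribution = 7.79% − 0.9403% = 6.8497%.
Re = 6.8497% / 0.7698 = 8.8978%.

8.90%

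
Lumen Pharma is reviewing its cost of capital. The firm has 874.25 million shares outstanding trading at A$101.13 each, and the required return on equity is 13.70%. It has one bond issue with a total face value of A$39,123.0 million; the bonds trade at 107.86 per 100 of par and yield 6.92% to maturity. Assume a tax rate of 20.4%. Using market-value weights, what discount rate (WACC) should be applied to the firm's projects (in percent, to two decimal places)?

Market value of equity E = 101.13 × 874.25m = 88412.9025m. Market value of debt D = 39123m × 107.86/100 = 42198.0678m.
Total capital V = 88412.9025 + 42198.0678 = 130610.9703.
Equity: weight = 88412.9025/130610.9703 = 0.6769; cost = 13.7%.
Bonds outstanding: weight = 42198.0678/130610.9703 = 0.3231; after-tax cost = 6.92% × (1 − 20.4%) = 5.5083%.
WACC = 0.6769 × 13.7000% + 0.3231 × 5.5083% = 11.0534%.

11.05%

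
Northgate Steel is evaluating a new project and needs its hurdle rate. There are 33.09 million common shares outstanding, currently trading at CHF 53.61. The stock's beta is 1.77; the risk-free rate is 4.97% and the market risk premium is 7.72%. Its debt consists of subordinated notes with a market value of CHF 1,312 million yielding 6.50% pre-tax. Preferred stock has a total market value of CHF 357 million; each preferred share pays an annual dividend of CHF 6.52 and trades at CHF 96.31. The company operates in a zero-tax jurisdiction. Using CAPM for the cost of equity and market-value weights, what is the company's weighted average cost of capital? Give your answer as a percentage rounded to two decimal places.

12.78%

Cost of equity via CAPM: Re = 4.97% + 1.77 × 7.72% = 18.6344%.
Cost of preferred: Rp = 6.52 / 96.31 = 6.7698%.
Market value of equity E = 53.61 × 33.09m = 1773.9549m.
Total capital V = 1773.9549 + 357 + 1312 = 3442.9549.
Equity: weight = 1773.9549/3442.9549 = 0.5152; cost = 18.6344%.
Preferred: weight = 357/3442.9549 = 0.1037; cost = 6.7698%.
Subordinated notes: weight = 1312/3442.9549 = 0.3811; after-tax cost = 6.5% × (1 − 0%) = 6.5000%.
WACC = 0.5152 × 18.6344% + 0.1037 × 6.7698% + 0.3811 × 6.5000% = 12.7801%.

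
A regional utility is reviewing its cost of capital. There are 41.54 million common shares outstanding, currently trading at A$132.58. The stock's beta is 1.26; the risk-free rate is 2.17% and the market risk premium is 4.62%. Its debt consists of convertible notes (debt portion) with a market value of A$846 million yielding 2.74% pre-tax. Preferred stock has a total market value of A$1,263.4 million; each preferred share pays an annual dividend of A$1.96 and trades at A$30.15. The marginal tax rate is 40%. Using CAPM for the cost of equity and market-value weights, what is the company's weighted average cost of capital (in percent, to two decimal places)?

7.04%

Cost of equity via CAPM: Re = 2.17% + 1.26 × 4.62% = 7.9912%.
Cost of preferred: Rp = 1.96 / 30.15 = 6.5008%.
Market value of equity E = 132.58 × 41.54m = 5507.3732m.
Total capital V = 5507.3732 + 1263.4 + 846 = 7616.7732.
Equity: weight = 5507.3732/7616.7732 = 0.7231; cost = 7.9912%.
Preferred: weight = 1263.4/7616.7732 = 0.1659; cost = 6.5008%.
Convertible notes (debt portion): weight = 846/7616.7732 = 0.1111; after-tax cost = 2.74% × (1 − 40%) = 1.6440%.
WACC = 0.7231 × 7.9912% + 0.1659 × 6.5008% + 0.1111 × 1.6440% = 7.0390%.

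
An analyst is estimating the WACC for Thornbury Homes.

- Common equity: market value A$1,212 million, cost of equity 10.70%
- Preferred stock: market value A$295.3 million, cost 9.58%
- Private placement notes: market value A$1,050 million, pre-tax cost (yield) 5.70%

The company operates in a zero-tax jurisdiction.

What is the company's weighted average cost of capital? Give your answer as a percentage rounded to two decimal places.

8.52%

Total capital V = 1212 + 295.3 + 1050 = 2557.3.
Equity: weight = 1212/2557.3 = 0.4739; cost = 10.7%.
Preferred: weight = 295.3/2557.3 = 0.1155; cost = 9.58%.
Private placement notes: weight = 1050/2557.3 = 0.4106; after-tax cost = 5.7% × (1 − 0%) = 5.7000%.
WACC = 0.4739 × 10.7000% + 0.1155 × 9.5800% + 0.4106 × 5.7000% = 8.5177%.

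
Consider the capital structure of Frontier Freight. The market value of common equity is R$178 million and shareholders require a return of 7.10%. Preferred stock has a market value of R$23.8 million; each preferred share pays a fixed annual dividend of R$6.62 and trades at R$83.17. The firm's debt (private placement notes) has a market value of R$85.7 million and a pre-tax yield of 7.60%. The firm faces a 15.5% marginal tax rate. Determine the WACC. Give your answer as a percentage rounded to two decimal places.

6.97%

Cost of preferred: Rp = 6.62 / 83.17 = 7.9596%.
Total capital V = 178 + 23.8 + 85.7 = 287.5.
Equity: weight = 178/287.5 = 0.6191; cost = 7.1%.
Preferred: weight = 23.8/287.5 = 0.0828; cost = 7.9596%.
Private placement notes: weight = 85.7/287.5 = 0.2981; after-tax cost = 7.6% × (1 − 15.5%) = 6.4220%.
WACC = 0.6191 × 7.1000% + 0.0828 × 7.9596% + 0.2981 × 6.4220% = 6.9691%.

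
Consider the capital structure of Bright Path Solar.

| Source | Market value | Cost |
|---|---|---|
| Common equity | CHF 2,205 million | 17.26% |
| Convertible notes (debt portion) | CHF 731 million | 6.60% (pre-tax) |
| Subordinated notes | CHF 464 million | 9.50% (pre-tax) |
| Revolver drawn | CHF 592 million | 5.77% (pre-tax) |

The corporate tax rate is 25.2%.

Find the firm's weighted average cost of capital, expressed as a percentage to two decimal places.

Total capital V = 2205 + 731 + 464 + 592 = 3992.
Equity: weight = 2205/3992 = 0.5524; cost = 17.26%.
Convertible notes (debt portion): weight = 731/3992 = 0.1831; after-tax cost = 6.6% × (1 − 25.2%) = 4.9368%.
Subordinated notes: weight = 464/3992 = 0.1162; after-tax cost = 9.5% × (1 − 25.2%) = 7.1060%.
Revolver drawn: weight = 592/3992 = 0.1483; after-tax cost = 5.77% × (1 − 25.2%) = 4.3160%.
WACC = 0.5524 × 17.2600% + 0.1831 × 4.9368% + 0.1162 × 7.1060% + 0.1483 × 4.3160% = 11.9036%.

11.90%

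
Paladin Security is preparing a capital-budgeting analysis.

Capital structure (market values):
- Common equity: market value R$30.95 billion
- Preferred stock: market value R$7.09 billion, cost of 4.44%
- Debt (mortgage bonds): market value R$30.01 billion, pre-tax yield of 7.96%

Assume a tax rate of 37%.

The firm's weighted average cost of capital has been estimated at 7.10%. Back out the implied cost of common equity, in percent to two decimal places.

9.73%

Total capital V = 30.95 + 7.09 + 30.01 = 68.05.
Equity weight = 30.95/68.05 = 0.4548.
Preferred weight = 7.09/68.05 = 0.1042.
Mortgage bonds weight = 30.01/68.05 = 0.4410.
Debt contribution = 0.4410 × 7.96% × (1 − 37%) = 2.2115%.
Preferred contribution = 0.1042 × 4.44% = 0.4626%.
Required equity contribution = 7.1% − 2.6741% = 4.4259%.
Re = 4.4259% / 0.4548 = 9.7312%.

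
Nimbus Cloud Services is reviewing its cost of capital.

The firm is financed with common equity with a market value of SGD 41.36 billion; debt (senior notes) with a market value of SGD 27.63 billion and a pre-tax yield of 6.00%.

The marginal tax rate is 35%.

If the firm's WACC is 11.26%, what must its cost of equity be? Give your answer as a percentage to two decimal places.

Total capital V = 41.36 + 27.63 = 68.99.
Equity weight = 41.36/68.99 = 0.5995.
Senior notes weight = 27.63/68.99 = 0.4005.
Debt contribution = 0.4005 × 6% × (1 − 35%) = 1.5619%.
Required equity contribution = 11.26% − 1.5619% = 9.6981%.
Re = 9.6981% / 0.5995 = 16.1768%.

16.18%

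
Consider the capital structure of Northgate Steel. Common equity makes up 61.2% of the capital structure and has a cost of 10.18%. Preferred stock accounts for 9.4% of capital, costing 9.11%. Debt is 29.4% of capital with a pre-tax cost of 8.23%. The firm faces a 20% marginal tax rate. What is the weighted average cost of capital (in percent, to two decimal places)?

9.02%

After-tax cost of debt = 8.23% × (1 − 20%) = 6.5840%.
WACC = 0.612 × 10.1800% + 0.094 × 9.1100% + 0.294 × 6.5840% = 9.0222%.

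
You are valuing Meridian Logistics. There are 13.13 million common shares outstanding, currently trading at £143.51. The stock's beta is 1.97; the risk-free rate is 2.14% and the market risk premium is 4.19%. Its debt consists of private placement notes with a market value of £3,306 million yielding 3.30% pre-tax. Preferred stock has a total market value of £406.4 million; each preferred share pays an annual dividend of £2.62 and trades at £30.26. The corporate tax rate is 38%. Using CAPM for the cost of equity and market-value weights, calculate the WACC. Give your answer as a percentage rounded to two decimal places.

5.34%

Cost of equity via CAPM: Re = 2.14% + 1.97 × 4.19% = 10.3943%.
Cost of preferred: Rp = 2.62 / 30.26 = 8.6583%.
Market value of equity E = 143.51 × 13.13m = 1884.2863m.
Total capital V = 1884.2863 + 406.4 + 3306 = 5596.6863.
Equity: weight = 1884.2863/5596.6863 = 0.3367; cost = 10.3943%.
Preferred: weight = 406.4/5596.6863 = 0.0726; cost = 8.6583%.
Private placement notes: weight = 3306/5596.6863 = 0.5907; after-tax cost = 3.3% × (1 − 38%) = 2.0460%.
WACC = 0.3367 × 10.3943% + 0.0726 × 8.6583% + 0.5907 × 2.0460% = 5.3368%.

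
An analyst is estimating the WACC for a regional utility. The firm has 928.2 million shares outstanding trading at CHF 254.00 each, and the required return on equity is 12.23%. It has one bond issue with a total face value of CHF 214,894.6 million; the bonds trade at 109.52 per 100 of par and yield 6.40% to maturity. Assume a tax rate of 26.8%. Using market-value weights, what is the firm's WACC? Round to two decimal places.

Market value of equity E = 254.0 × 928.2m = 235762.8m. Market value of debt D = 214894.6m × 109.52/100 = 235352.56592m.
Total capital V = 235762.8 + 235352.56592 = 471115.36592.
Equity: weight = 235762.8/471115.36592 = 0.5004; cost = 12.23%.
Bonds outstanding: weight = 235352.56592/471115.36592 = 0.4996; after-tax cost = 6.4% × (1 − 26.8%) = 4.6848%.
WACC = 0.5004 × 12.2300% + 0.4996 × 4.6848% = 8.4607%.

8.46%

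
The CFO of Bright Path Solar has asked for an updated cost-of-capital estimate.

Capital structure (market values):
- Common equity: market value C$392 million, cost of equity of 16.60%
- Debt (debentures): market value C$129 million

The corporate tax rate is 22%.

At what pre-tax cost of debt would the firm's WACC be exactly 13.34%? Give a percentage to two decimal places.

Total capital V = 392 + 129 = 521.
Equity weight = 392/521 = 0.7524.
Debentures weight = 129/521 = 0.2476.
Equity contribution = 0.7524 × 16.6% = 12.4898%.
Remaining for debt = 13.34% − 12.4898% = 0.8502%.
Rd × (1 − 22%) × 0.2476 = 0.8502%  ⇒  Rd = 4.4021%.

4.40%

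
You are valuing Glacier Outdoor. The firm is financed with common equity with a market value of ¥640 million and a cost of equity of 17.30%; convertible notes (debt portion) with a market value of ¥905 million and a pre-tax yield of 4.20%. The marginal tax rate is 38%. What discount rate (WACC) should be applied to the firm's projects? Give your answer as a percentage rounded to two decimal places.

Total capital V = 640 + 905 = 1545.
Equity: weight = 640/1545 = 0.4142; cost = 17.3%.
Convertible notes (debt portion): weight = 905/1545 = 0.5858; after-tax cost = 4.2% × (1 − 38%) = 2.6040%.
WACC = 0.4142 × 17.3000% + 0.5858 × 2.6040% = 8.6917%.

8.69%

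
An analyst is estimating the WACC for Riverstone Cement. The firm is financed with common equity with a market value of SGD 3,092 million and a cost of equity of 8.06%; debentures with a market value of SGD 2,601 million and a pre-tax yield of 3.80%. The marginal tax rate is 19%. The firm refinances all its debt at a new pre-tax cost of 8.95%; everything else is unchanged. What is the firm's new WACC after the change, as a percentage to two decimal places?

7.69%

After the change:
Total capital V = 3092 + 2601 = 5693.
Equity: weight = 3092/5693 = 0.5431; cost = 8.06%.
Debentures: weight = 2601/5693 = 0.4569; after-tax cost = 8.95% × (1 − 19%) = 7.2495%.
WACC = 0.5431 × 8.0600% + 0.4569 × 7.2495% = 7.6897%.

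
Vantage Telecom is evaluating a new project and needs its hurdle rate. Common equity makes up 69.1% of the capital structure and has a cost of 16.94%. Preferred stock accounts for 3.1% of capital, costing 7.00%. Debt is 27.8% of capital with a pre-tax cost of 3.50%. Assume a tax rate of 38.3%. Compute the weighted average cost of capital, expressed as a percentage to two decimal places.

12.52%

After-tax cost of debt = 3.5% × (1 − 38.3%) = 2.1595%.
WACC = 0.691 × 16.9400% + 0.031 × 7.0000% + 0.278 × 2.1595% = 12.5229%.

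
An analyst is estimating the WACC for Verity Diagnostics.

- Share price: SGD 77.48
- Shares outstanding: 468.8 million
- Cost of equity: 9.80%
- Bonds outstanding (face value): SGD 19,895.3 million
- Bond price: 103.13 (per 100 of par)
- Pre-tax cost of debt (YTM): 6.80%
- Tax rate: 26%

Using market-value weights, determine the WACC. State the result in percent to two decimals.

8.08%

Market value of equity E = 77.48 × 468.8m = 36322.624m. Market value of debt D = 19895.3m × 103.13/100 = 20518.02289m.
Total capital V = 36322.624 + 20518.02289 = 56840.64689.
Equity: weight = 36322.624/56840.64689 = 0.6390; cost = 9.8%.
Bonds outstanding: weight = 20518.02289/56840.64689 = 0.3610; after-tax cost = 6.8% × (1 − 26%) = 5.0320%.
WACC = 0.6390 × 9.8000% + 0.3610 × 5.0320% = 8.0789%.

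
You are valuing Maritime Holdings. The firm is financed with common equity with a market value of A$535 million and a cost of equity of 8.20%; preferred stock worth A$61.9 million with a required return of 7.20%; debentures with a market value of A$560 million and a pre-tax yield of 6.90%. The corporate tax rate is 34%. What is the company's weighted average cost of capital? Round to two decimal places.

Total capital V = 535 + 61.9 + 560 = 1156.9.
Equity: weight = 535/1156.9 = 0.4624; cost = 8.2%.
Preferred: weight = 61.9/1156.9 = 0.0535; cost = 7.2%.
Debentures: weight = 560/1156.9 = 0.4841; after-tax cost = 6.9% × (1 − 34%) = 4.5540%.
WACC = 0.4624 × 8.2000% + 0.0535 × 7.2000% + 0.4841 × 4.5540% = 6.3816%.

6.38%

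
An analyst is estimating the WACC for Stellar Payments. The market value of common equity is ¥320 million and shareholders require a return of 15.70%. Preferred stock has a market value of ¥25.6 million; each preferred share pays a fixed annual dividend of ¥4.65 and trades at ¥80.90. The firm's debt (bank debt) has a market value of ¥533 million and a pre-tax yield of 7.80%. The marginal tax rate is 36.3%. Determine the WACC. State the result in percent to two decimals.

8.90%

Cost of preferred: Rp = 4.65 / 80.9 = 5.7478%.
Total capital V = 320 + 25.6 + 533 = 878.6.
Equity: weight = 320/878.6 = 0.3642; cost = 15.7%.
Preferred: weight = 25.6/878.6 = 0.0291; cost = 5.7478%.
Bank debt: weight = 533/878.6 = 0.6066; after-tax cost = 7.8% × (1 − 36.3%) = 4.9686%.
WACC = 0.3642 × 15.7000% + 0.0291 × 5.7478% + 0.6066 × 4.9686% = 8.8998%.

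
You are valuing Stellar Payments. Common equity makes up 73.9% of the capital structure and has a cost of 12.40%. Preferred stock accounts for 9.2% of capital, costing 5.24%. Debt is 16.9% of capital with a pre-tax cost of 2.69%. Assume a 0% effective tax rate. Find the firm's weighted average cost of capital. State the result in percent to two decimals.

10.10%

After-tax cost of debt = 2.69% × (1 − 0%) = 2.6900%.
WACC = 0.739 × 12.4000% + 0.092 × 5.2400% + 0.169 × 2.6900% = 10.1003%.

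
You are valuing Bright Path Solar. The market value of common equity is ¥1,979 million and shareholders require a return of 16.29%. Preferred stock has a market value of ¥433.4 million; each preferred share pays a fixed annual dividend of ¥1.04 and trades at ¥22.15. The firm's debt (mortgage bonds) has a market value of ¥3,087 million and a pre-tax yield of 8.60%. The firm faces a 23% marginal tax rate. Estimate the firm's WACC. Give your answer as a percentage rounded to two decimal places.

Cost of preferred: Rp = 1.04 / 22.15 = 4.6953%.
Total capital V = 1979 + 433.4 + 3087 = 5499.4.
Equity: weight = 1979/5499.4 = 0.3599; cost = 16.29%.
Preferred: weight = 433.4/5499.4 = 0.0788; cost = 4.6953%.
Mortgage bonds: weight = 3087/5499.4 = 0.5613; after-tax cost = 8.6% × (1 − 23%) = 6.6220%.
WACC = 0.3599 × 16.2900% + 0.0788 × 4.6953% + 0.5613 × 6.6220% = 9.9493%.

9.95%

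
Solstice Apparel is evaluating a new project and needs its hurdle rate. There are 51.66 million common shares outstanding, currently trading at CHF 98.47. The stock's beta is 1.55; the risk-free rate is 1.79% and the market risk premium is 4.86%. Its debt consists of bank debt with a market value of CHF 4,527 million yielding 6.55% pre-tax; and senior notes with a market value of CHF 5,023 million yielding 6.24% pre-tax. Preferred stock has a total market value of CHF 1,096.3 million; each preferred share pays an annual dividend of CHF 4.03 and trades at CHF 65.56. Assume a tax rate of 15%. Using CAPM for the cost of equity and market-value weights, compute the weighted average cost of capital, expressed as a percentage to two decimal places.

Cost of equity via CAPM: Re = 1.79% + 1.55 × 4.86% = 9.3230%.
Cost of preferred: Rp = 4.03 / 65.56 = 6.1470%.
Market value of equity E = 98.47 × 51.66m = 5086.9602m.
Total capital V = 5086.9602 + 1096.3 + 4527 + 5023 = 15733.2602.
Equity: weight = 5086.9602/15733.2602 = 0.3233; cost = 9.323%.
Preferred: weight = 1096.3/15733.2602 = 0.0697; cost = 6.147%.
Bank debt: weight = 4527/15733.2602 = 0.2877; after-tax cost = 6.55% × (1 − 15%) = 5.5675%.
Senior notes: weight = 5023/15733.2602 = 0.3193; after-tax cost = 6.24% × (1 − 15%) = 5.3040%.
WACC = 0.3233 × 9.3230% + 0.0697 × 6.1470% + 0.2877 × 5.5675% + 0.3193 × 5.3040% = 6.7380%.

6.74%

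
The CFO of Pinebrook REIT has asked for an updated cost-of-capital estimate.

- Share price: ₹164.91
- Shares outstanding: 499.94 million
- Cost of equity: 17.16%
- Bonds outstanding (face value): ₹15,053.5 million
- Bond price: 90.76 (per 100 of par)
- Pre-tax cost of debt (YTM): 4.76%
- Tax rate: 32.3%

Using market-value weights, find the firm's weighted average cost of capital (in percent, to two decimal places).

15.18%

Market value of equity E = 164.91 × 499.94m = 82445.1054m. Market value of debt D = 15053.5m × 90.76/100 = 13662.5566m.
Total capital V = 82445.1054 + 13662.5566 = 96107.662.
Equity: weight = 82445.1054/96107.662 = 0.8578; cost = 17.16%.
Bonds outstanding: weight = 13662.5566/96107.662 = 0.1422; after-tax cost = 4.76% × (1 − 32.3%) = 3.2225%.
WACC = 0.8578 × 17.1600% + 0.1422 × 3.2225% = 15.1787%.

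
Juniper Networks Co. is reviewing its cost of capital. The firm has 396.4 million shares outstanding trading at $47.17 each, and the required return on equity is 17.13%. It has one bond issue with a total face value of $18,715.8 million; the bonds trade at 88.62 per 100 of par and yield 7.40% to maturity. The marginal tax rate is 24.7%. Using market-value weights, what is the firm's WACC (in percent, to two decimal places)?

11.70%

Market value of equity E = 47.17 × 396.4m = 18698.188m. Market value of debt D = 18715.8m × 88.62/100 = 16585.94196m.
Total capital V = 18698.188 + 16585.94196 = 35284.12996.
Equity: weight = 18698.188/35284.12996 = 0.5299; cost = 17.13%.
Bonds outstanding: weight = 16585.94196/35284.12996 = 0.4701; after-tax cost = 7.4% × (1 − 24.7%) = 5.5722%.
WACC = 0.5299 × 17.1300% + 0.4701 × 5.5722% = 11.6970%.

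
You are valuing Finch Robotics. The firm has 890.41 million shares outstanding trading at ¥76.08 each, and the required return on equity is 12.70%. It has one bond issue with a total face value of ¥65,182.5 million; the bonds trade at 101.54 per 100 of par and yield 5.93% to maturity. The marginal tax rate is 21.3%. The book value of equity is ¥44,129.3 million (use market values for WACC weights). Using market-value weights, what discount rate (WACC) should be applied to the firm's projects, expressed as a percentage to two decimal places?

Market value of equity E = 76.08 × 890.41m = 67742.3928m. Market value of debt D = 65182.5m × 101.54/100 = 66186.3105m.
Total capital V = 67742.3928 + 66186.3105 = 133928.7033.
Equity: weight = 67742.3928/133928.7033 = 0.5058; cost = 12.7%.
Bonds outstanding: weight = 66186.3105/133928.7033 = 0.4942; after-tax cost = 5.93% × (1 − 21.3%) = 4.6669%.
WACC = 0.5058 × 12.7000% + 0.4942 × 4.6669% = 8.7301%.

8.73%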